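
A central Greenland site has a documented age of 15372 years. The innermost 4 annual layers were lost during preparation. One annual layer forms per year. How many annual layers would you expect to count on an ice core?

One annual layer per year gives 15372 annual layers over 15372 years.
Less the 4 uncaptured annual layers: 15372 − 4 = 15368.

15368 annual layers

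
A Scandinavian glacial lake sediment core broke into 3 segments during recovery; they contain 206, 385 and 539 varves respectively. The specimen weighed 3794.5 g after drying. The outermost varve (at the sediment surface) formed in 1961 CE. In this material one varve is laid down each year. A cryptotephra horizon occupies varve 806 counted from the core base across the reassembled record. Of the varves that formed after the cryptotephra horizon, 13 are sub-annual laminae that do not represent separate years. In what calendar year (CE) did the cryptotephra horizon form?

Total varves = 206 + 385 + 539 = 1130.
Between varve 806 and the sediment surface there are 1130 − 806 = 324 varves.
Excluding 13 false varves: 324 − 13 = 311.
1961 − 311 = 1650 CE.

1650 CE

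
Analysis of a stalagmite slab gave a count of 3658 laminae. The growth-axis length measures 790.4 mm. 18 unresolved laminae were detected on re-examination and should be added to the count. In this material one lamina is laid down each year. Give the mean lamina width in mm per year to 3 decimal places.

0.215 mm per year

After corrections the count is 3658 + 18 = 3676 laminae.
Extension rate ≈ 790.4 / 3676 = 0.215 mm per year.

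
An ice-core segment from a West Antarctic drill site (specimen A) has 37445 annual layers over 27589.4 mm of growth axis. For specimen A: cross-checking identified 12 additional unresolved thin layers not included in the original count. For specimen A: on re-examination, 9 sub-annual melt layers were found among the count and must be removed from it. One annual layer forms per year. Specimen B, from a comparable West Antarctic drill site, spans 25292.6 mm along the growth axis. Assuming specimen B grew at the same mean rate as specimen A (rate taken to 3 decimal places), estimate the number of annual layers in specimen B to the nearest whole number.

34318 annual layers

Specimen A: adjusted count: 37445 − 9 + 12 = 37448 annual layers.
A: Mean rate = 27589.4 mm / 37448 years ≈ 0.737 mm/yr.
For B, 25292.6 / 0.737 = 34318.32 years ≈ 34318 annual layers.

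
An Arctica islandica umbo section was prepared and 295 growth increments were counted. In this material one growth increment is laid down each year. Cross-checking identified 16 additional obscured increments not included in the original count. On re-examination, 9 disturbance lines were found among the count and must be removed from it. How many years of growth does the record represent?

After corrections the count is 295 − 9 + 16 = 302 growth increments.
At one growth increment per year, that is 302 years.

302 years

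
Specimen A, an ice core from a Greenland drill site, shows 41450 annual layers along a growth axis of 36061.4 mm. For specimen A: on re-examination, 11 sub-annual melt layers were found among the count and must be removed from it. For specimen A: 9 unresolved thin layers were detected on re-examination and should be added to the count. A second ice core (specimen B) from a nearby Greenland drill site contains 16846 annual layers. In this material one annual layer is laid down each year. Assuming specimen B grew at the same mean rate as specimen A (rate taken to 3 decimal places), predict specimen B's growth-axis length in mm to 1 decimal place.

14656.0 mm

Specimen A: after corrections the count is 41450 − 11 + 9 = 41448 annual layers.
A: 36061.4 mm over 41448 years gives 36061.4 / 41448 ≈ 0.870 mm/yr.
Length of B = 0.870 × 16846 = 14656.0 mm.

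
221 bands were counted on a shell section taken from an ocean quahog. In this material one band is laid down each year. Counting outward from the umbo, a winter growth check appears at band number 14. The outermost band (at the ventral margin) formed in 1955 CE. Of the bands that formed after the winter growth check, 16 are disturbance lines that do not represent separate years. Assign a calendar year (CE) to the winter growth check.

1764 CE

221 − 14 = 207 bands lie beyond the winter growth check toward the ventral margin.
Excluding 16 false bands: 207 − 16 = 191.
1955 − 191 = 1764 CE.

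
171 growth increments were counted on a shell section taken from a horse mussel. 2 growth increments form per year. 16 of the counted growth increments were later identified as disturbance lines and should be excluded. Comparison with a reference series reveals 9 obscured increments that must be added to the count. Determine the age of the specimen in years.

Adjusted count: 171 − 16 + 9 = 164 growth increments.
With 2 growth increments per year, 164 / 2 = 82 years.

82 yr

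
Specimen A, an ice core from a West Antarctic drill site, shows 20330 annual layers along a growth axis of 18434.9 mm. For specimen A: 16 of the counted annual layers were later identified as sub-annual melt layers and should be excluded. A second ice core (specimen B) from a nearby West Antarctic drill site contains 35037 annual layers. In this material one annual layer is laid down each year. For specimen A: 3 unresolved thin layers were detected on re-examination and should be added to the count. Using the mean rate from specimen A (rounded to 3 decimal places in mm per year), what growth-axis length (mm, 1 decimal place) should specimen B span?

Specimen A: adjusted count: 20330 − 16 + 3 = 20317 annual layers.
A: Mean rate = 18434.9 mm / 20317 years ≈ 0.907 mm/year.
Length of B = 0.907 × 35037 = 31778.6 mm.

31778.6 mm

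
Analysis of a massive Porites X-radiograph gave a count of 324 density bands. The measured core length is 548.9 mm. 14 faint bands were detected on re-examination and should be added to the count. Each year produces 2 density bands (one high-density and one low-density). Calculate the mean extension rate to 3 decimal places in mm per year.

Correcting the raw count gives 324 + 14 = 338 true density bands.
338 density bands at 2 per year is 338 / 2 = 169 years.
548.9 mm over 169 years gives 548.9 / 169 ≈ 3.248 mm per year.

3.248 mm per year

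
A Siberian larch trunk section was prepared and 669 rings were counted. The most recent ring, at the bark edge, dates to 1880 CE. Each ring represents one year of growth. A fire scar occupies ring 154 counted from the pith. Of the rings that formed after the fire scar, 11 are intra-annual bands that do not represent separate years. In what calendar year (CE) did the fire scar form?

1376 CE

669 − 154 = 515 rings lie beyond the fire scar toward the bark edge.
Removing the 11 false rings leaves 515 − 11 = 504 true rings beyond the fire scar.
The ring at the bark edge is 1880 CE, so the fire scar dates to 1880 − 504 = 1376 CE.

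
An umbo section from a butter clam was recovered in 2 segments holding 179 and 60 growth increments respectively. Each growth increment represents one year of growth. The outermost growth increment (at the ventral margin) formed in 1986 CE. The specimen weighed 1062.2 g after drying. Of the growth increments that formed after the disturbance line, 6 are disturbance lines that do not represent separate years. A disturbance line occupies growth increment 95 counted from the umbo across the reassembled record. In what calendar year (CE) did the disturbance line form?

1848 CE

Total growth increments = 179 + 60 = 239.
Between growth increment 95 and the ventral margin there are 239 − 95 = 144 growth increments.
144 − 6 false = 138 true growth increments after the disturbance line.
Counting back 138 years from 1986 CE places the disturbance line in 1986 − 138 = 1848 CE.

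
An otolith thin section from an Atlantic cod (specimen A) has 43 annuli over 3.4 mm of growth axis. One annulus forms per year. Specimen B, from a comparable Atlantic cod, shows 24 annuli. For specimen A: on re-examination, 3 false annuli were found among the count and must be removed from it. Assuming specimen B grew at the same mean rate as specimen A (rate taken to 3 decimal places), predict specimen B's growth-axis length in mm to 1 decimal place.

2.0 mm

Specimen A: true annulus count = 43 − 3 = 40.
A: Extension rate ≈ 3.4 / 40 = 0.085 mm per year.
B's length ≈ 0.085 × 24 = 2.0 mm.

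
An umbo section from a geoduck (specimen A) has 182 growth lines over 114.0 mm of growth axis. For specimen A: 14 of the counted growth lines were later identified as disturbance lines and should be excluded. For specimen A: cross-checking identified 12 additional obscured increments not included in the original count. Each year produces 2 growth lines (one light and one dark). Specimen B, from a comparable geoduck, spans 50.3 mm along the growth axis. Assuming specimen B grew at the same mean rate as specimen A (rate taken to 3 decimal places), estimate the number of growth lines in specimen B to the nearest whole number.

79 growth lines

Specimen A: after corrections the count is 182 − 14 + 12 = 180 growth lines.
Specimen A: dividing by 2 growth lines per year: 180 / 2 = 90 years.
A: 114.0 mm over 90 years gives 114.0 / 90 ≈ 1.267 mm/yr.
For B, 50.3 / 1.267 = 39.70 years; at 2 growth lines per year that is 39.70 × 2 ≈ 79 growth lines.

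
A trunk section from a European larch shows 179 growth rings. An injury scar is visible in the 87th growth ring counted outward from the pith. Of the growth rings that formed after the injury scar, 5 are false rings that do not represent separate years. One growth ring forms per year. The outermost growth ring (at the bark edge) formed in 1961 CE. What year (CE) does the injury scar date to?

The injury scar sits at growth ring 87 from the pith, so 179 − 87 = 92 growth rings formed after it.
Excluding 5 false growth rings: 92 − 5 = 87.
1961 − 87 = 1874 CE.

1874 CE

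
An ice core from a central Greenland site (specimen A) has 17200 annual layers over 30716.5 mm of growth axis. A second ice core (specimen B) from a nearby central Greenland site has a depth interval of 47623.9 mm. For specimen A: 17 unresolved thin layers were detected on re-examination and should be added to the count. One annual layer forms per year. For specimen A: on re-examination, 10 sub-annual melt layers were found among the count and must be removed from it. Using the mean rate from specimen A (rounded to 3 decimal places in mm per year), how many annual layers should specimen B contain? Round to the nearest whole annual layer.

Specimen A: after corrections the count is 17200 − 10 + 17 = 17207 annual layers.
A: 30716.5 mm over 17207 years gives 30716.5 / 17207 ≈ 1.785 mm/yr.
Specimen B: 47623.9 mm / 1.785 mm per year = 26680.06 years ≈ 26680 annual layers.

26680 annual layers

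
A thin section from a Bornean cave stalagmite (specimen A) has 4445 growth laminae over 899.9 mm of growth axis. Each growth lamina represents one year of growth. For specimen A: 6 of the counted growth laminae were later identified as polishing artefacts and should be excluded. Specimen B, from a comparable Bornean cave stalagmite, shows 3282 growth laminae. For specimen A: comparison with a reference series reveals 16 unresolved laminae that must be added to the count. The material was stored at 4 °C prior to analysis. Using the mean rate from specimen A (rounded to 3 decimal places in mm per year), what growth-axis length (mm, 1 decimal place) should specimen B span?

663.0 mm

Specimen A: true growth lamina count = 4445 − 6 + 16 = 4455.
A: Mean rate = 899.9 mm / 4455 years ≈ 0.202 mm per year.
B's length ≈ 0.202 × 3282 = 663.0 mm.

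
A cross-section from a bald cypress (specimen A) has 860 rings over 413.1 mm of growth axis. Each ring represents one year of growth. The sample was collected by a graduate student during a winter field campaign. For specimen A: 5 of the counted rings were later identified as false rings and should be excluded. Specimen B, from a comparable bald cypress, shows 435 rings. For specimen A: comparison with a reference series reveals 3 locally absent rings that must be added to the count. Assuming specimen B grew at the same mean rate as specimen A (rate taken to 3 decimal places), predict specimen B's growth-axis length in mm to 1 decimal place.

Specimen A: correcting the raw count gives 860 − 5 + 3 = 858 true rings.
A: Extension rate ≈ 413.1 / 858 = 0.481 mm/year.
Length of B = 0.481 × 435 = 209.2 mm.

209.2 mm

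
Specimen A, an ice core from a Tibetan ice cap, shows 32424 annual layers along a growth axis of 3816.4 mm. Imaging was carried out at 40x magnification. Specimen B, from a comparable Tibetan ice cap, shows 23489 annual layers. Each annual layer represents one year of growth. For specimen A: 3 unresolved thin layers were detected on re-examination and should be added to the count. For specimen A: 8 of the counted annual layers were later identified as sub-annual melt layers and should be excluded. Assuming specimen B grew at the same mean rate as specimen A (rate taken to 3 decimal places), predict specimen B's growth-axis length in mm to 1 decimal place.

2771.7 mm

Specimen A: after corrections the count is 32424 − 8 + 3 = 32419 annual layers.
A: 3816.4 mm over 32419 years gives 3816.4 / 32419 ≈ 0.118 mm per year.
Length of B = 0.118 × 23489 = 2771.7 mm.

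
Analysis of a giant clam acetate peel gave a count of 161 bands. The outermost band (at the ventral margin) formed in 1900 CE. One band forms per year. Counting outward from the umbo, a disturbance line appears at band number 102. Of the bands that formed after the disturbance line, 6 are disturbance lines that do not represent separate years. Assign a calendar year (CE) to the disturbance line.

Between band 102 and the ventral margin there are 161 − 102 = 59 bands.
Excluding 6 false bands: 59 − 6 = 53.
Counting back 53 years from 1900 CE places the disturbance line in 1900 − 53 = 1847 CE.

1847 CE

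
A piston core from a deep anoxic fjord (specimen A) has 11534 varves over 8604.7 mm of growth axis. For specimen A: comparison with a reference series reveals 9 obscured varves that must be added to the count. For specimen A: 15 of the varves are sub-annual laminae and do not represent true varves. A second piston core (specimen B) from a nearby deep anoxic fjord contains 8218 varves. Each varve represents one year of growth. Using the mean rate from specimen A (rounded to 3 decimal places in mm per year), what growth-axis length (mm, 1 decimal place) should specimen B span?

6130.6 mm

Specimen A: true varve count = 11534 − 15 + 9 = 11528.
A: 8604.7 mm over 11528 years gives 8604.7 / 11528 ≈ 0.746 mm/year.
For B, 0.746 mm/year × 8218 years = 6130.6 mm.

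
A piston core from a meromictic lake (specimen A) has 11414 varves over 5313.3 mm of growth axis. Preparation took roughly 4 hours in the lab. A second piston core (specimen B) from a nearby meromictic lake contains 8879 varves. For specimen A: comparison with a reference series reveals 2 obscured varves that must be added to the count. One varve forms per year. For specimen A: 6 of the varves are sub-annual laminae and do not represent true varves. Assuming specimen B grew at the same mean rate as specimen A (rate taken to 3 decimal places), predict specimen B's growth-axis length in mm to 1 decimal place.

Specimen A: correcting the raw count gives 11414 − 6 + 2 = 11410 true varves.
A: 5313.3 mm over 11410 years gives 5313.3 / 11410 ≈ 0.466 mm/year.
For B, 0.466 mm/year × 8879 years = 4137.6 mm.

4137.6 mm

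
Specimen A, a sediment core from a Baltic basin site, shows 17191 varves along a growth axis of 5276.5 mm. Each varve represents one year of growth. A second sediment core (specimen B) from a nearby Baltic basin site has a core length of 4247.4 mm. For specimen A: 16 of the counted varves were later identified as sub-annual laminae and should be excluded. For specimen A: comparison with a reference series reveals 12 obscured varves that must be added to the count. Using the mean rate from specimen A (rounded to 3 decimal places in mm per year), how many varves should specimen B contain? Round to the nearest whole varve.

Specimen A: adjusted count: 17191 − 16 + 12 = 17187 varves.
A: 5276.5 mm over 17187 years gives 5276.5 / 17187 ≈ 0.307 mm per year.
Specimen B: 4247.4 mm / 0.307 mm per year = 13835.18 years ≈ 13835 varves.

13835 varves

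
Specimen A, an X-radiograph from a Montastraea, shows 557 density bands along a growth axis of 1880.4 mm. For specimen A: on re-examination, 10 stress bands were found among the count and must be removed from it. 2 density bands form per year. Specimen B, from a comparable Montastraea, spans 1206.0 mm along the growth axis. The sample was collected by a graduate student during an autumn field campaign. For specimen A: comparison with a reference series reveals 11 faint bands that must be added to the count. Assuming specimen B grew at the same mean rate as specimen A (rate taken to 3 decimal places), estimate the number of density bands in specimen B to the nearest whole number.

358 density bands

Specimen A: adjusted count: 557 − 10 + 11 = 558 density bands.
Specimen A: dividing by 2 density bands per year: 558 / 2 = 279 years.
A: 1880.4 mm over 279 years gives 1880.4 / 279 ≈ 6.740 mm/year.
Specimen B: 1206.0 mm / 6.740 mm per year = 178.93 years; at 2 density bands per year that is 178.93 × 2 ≈ 358 density bands.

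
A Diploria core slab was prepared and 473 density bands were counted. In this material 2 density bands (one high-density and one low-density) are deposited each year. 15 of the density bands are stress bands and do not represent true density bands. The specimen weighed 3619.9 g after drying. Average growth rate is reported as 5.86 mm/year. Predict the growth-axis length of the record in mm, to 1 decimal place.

1341.9 mm

True density band count = 473 − 15 = 458.
Dividing by 2 density bands per year: 458 / 2 = 229 years.
Length ≈ 5.86 × 229 = 1341.9 mm.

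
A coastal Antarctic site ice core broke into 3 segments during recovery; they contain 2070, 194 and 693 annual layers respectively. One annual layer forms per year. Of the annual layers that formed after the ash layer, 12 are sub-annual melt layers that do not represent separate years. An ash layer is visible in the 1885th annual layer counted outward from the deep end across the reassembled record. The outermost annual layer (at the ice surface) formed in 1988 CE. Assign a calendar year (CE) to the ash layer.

Total annual layers = 2070 + 194 + 693 = 2957.
The ash layer sits at annual layer 1885 from the deep end, so 2957 − 1885 = 1072 annual layers formed after it.
Excluding 12 false annual layers: 1072 − 12 = 1060.
1988 − 1060 = 928 CE.

928 CE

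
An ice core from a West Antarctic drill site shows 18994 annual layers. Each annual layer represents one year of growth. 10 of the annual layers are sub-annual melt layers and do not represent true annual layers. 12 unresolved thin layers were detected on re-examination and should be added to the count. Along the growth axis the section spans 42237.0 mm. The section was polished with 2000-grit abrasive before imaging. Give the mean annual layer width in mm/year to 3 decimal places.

2.223 mm/year

Adjusted count: 18994 − 10 + 12 = 18996 annual layers.
Mean rate = 42237.0 mm / 18996 years ≈ 2.223 mm/year.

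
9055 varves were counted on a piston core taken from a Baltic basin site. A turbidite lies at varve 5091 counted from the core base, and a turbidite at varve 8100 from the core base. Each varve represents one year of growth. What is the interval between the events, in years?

3009 yr

8100 − 5091 = 3009 varves lie between the two events.
At one varve per year, 3009 years elapsed between them.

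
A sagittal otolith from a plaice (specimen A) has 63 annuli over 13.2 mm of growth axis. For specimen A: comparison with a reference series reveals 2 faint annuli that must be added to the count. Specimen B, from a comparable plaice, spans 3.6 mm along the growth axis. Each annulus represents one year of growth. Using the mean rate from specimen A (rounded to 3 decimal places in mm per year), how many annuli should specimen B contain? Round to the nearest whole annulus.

Specimen A: true annulus count = 63 + 2 = 65.
A: 13.2 mm over 65 years gives 13.2 / 65 ≈ 0.203 mm/yr.
For B, 3.6 / 0.203 = 17.73 years ≈ 18 annuli.

18 annuli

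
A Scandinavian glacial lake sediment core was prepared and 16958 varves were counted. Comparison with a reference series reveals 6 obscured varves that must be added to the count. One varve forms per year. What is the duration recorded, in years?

Correcting the raw count gives 16958 + 6 = 16964 true varves.
At one varve per year, that is 16964 years.

16964 years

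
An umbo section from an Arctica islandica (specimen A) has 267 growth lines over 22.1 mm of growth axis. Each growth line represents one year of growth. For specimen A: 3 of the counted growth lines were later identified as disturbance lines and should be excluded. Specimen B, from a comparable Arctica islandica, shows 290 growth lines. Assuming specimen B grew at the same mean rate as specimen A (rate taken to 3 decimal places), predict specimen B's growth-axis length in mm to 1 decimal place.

24.4 mm

Specimen A: true growth line count = 267 − 3 = 264.
A: Mean rate = 22.1 mm / 264 years ≈ 0.084 mm/yr.
B's length ≈ 0.084 × 290 = 24.4 mm.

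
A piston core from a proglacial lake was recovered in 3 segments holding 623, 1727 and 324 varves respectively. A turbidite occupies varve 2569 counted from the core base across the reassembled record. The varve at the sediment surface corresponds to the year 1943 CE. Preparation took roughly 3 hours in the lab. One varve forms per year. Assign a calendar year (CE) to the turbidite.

Total varves = 623 + 1727 + 324 = 2674.
2674 − 2569 = 105 varves lie beyond the turbidite toward the sediment surface.
1943 − 105 = 1838 CE.

1838 CE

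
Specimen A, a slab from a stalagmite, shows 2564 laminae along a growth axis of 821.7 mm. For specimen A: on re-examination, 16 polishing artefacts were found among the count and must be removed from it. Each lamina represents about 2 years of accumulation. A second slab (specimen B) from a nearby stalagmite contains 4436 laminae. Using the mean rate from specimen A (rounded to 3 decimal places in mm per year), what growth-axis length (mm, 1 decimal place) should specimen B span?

1428.4 mm

Specimen A: correcting the raw count gives 2564 − 16 = 2548 true laminae.
Specimen A: 2548 laminae at 2 years each span 2548 × 2 = 5096 years.
A: 821.7 mm over 5096 years gives 821.7 / 5096 ≈ 0.161 mm/yr.
Specimen B: multiplying by 2 years per lamina: 4436 × 2 = 8872 years. B's length ≈ 0.161 × 8872 = 1428.4 mm.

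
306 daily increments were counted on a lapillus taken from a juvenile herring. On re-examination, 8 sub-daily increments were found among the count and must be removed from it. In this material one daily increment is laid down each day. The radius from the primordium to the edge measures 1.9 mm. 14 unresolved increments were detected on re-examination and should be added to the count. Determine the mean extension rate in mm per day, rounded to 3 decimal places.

Adjusted count: 306 − 8 + 14 = 312 daily increments.
Mean rate = 1.9 mm / 312 days ≈ 0.006 mm per day.

0.006 mm per day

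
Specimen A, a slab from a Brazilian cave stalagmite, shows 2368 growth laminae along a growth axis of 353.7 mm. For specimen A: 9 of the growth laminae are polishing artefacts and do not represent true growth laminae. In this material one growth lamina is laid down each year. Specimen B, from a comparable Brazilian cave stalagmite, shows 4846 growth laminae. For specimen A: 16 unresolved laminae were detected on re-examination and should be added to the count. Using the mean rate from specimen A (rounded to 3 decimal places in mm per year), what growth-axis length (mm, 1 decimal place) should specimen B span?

Specimen A: after corrections the count is 2368 − 9 + 16 = 2375 growth laminae.
A: Mean rate = 353.7 mm / 2375 years ≈ 0.149 mm/yr.
For B, 0.149 mm/year × 4846 years = 722.1 mm.

722.1 mm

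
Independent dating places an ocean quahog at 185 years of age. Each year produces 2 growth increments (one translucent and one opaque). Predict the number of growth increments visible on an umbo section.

370 growth increments

Expected growth increments: 185 × 2 = 370.
So 370 growth increments should be present.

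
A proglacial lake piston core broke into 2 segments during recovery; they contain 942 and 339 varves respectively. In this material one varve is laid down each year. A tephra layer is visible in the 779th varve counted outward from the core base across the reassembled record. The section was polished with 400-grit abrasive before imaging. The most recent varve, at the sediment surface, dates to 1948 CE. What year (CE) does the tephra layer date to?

Total varves = 942 + 339 = 1281.
The tephra layer sits at varve 779 from the core base, so 1281 − 779 = 502 varves formed after it.
1948 − 502 = 1446 CE.

1446 CE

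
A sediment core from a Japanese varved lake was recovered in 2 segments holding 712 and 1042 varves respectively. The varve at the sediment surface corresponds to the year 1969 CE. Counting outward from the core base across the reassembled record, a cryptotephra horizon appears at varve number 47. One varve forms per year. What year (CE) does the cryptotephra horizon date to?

262 CE

Total varves = 712 + 1042 = 1754.
Between varve 47 and the sediment surface there are 1754 − 47 = 1707 varves.
Counting back 1707 years from 1969 CE places the cryptotephra horizon in 1969 − 1707 = 262 CE.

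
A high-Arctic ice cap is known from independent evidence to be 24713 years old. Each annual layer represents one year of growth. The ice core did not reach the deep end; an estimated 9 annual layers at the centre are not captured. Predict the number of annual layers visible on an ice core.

At one annual layer per year, 24713 years correspond to 24713 annual layers.
Less the 9 uncaptured annual layers: 24713 − 9 = 24704.

24704 annual layers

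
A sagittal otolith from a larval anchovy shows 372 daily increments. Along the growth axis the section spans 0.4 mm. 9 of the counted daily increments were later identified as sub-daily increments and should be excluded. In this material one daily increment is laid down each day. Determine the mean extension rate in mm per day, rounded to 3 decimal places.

True daily increment count = 372 − 9 = 363.
0.4 mm over 363 days gives 0.4 / 363 ≈ 0.001 mm per day.

0.001 mm per day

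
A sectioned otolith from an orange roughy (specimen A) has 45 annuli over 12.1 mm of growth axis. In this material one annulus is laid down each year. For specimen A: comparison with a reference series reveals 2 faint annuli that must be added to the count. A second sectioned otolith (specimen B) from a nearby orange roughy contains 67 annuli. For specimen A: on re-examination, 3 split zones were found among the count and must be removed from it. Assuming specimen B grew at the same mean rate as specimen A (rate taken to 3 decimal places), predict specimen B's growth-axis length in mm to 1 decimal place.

Specimen A: correcting the raw count gives 45 − 3 + 2 = 44 true annuli.
A: 12.1 mm over 44 years gives 12.1 / 44 ≈ 0.275 mm/yr.
Length of B = 0.275 × 67 = 18.4 mm.

18.4 mm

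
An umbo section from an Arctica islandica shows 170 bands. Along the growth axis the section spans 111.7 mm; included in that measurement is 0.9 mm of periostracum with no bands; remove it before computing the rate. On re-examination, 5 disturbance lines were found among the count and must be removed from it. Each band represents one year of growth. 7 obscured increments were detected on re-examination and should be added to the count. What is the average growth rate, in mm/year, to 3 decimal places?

0.644 mm/year

True band count = 170 − 5 + 7 = 172.
Removing the 0.9 mm offcut leaves 111.7 − 0.9 = 110.8 mm.
Mean rate = 110.8 mm / 172 years ≈ 0.644 mm/year.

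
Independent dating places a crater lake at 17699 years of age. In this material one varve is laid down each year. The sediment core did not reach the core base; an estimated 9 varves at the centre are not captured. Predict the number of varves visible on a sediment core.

17690 varves

At one varve per year, 17699 years correspond to 17699 varves.
Subtracting the 9 varves not captured gives 17699 − 9 = 17690 varves in the record.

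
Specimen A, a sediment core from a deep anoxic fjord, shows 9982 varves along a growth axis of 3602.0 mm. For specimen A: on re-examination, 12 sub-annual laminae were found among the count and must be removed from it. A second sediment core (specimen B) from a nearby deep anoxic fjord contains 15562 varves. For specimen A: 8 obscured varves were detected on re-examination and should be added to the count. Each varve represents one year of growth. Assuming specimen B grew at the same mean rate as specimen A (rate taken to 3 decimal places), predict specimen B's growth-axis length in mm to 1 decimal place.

Specimen A: true varve count = 9982 − 12 + 8 = 9978.
A: Mean rate = 3602.0 mm / 9978 years ≈ 0.361 mm/yr.
For B, 0.361 mm/year × 15562 years = 5617.9 mm.

5617.9 mm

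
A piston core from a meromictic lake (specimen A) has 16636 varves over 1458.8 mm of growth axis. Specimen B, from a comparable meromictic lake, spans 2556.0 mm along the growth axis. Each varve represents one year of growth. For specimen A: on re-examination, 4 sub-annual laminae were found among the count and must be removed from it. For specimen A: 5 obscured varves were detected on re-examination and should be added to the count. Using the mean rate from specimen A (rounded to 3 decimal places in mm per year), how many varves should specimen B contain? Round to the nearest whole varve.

29045 varves

Specimen A: true varve count = 16636 − 4 + 5 = 16637.
A: Mean rate = 1458.8 mm / 16637 years ≈ 0.088 mm per year.
B spans 2556.0 / 0.088 = 29045.45 years ≈ 29045 varves.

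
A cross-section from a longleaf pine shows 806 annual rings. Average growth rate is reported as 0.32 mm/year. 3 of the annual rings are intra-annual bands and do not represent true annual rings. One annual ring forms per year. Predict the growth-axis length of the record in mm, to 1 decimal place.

257.0 mm

True annual ring count = 806 − 3 = 803.
803 years at 0.32 mm/year gives 0.32 × 803 = 257.0 mm.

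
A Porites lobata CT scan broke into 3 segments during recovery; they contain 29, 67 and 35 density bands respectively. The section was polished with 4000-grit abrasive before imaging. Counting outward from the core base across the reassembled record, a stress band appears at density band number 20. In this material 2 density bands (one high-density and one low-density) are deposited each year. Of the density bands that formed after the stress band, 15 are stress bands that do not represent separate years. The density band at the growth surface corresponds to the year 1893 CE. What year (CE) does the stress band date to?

Total density bands = 29 + 67 + 35 = 131.
The stress band sits at density band 20 from the core base, so 131 − 20 = 111 density bands formed after it.
Removing the 15 false density bands leaves 111 − 15 = 96 true density bands beyond the stress band.
96 density bands at 2 per year is 96 / 2 = 48 years.
Counting back 48 years from 1893 CE places the stress band in 1893 − 48 = 1845 CE.

1845 CE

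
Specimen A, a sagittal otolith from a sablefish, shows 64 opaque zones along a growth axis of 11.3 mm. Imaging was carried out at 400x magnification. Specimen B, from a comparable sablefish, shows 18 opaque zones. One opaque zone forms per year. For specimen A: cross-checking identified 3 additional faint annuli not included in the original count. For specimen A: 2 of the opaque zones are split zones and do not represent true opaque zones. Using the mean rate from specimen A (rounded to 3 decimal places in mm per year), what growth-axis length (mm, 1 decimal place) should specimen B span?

Specimen A: correcting the raw count gives 64 − 2 + 3 = 65 true opaque zones.
A: Mean rate = 11.3 mm / 65 years ≈ 0.174 mm per year.
Length of B = 0.174 × 18 = 3.1 mm.

3.1 mm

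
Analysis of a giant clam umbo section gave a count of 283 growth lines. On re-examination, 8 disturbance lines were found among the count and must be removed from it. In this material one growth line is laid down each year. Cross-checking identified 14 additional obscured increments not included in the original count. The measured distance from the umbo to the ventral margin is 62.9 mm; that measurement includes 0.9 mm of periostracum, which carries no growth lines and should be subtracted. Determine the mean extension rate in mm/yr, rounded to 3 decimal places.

0.215 mm/yr

Correcting the raw count gives 283 − 8 + 14 = 289 true growth lines.
Net length = 62.9 − 0.9 = 62.0 mm.
62.0 mm over 289 years gives 62.0 / 289 ≈ 0.215 mm/yr.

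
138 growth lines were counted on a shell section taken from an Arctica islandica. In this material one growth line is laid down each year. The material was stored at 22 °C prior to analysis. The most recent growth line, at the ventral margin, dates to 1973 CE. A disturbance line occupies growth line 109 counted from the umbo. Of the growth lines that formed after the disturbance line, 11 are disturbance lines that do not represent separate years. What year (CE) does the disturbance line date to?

The disturbance line sits at growth line 109 from the umbo, so 138 − 109 = 29 growth lines formed after it.
29 − 11 false = 18 true growth lines after the disturbance line.
Counting back 18 years from 1973 CE places the disturbance line in 1973 − 18 = 1955 CE.

1955 CE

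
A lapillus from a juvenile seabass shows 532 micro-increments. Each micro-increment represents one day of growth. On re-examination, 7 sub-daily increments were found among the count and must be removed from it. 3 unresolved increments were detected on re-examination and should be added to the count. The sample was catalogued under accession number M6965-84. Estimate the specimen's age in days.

528 days

Correcting the raw count gives 532 − 7 + 3 = 528 true micro-increments.
At one micro-increment per day, that is 528 days.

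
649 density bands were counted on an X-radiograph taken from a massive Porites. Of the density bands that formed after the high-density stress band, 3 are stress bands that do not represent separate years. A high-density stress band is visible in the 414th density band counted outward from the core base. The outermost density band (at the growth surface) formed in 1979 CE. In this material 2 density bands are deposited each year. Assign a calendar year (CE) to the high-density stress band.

649 − 414 = 235 density bands lie beyond the high-density stress band toward the growth surface.
Excluding 3 false density bands: 235 − 3 = 232.
232 density bands at 2 per year is 232 / 2 = 116 years.
Counting back 116 years from 1979 CE places the high-density stress band in 1979 − 116 = 1863 CE.

1863 CE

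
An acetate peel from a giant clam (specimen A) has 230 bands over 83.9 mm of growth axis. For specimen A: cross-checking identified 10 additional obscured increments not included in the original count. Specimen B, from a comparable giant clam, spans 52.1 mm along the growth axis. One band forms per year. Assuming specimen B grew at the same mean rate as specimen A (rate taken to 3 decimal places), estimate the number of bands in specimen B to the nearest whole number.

Specimen A: after corrections the count is 230 + 10 = 240 bands.
A: Mean rate = 83.9 mm / 240 years ≈ 0.350 mm per year.
For B, 52.1 / 0.350 = 148.86 years ≈ 149 bands.

149 bands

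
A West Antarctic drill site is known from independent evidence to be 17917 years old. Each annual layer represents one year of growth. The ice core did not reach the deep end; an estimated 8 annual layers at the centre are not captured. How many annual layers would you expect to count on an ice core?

17909 annual layers

At one annual layer per year, 17917 years correspond to 17917 annual layers.
17917 − 8 missed = 17909 annual layers expected in the prepared section.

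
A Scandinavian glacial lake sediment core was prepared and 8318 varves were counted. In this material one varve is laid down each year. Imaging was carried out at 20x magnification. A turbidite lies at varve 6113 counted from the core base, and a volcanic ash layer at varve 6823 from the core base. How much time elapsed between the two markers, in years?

Separation: 6823 − 6113 = 710 varves.
At one varve per year, 710 years elapsed between them.

710 yr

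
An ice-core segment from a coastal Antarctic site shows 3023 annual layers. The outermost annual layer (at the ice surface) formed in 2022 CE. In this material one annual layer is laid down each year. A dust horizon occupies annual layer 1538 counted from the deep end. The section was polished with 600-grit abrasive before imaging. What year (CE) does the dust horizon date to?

537 CE

The dust horizon sits at annual layer 1538 from the deep end, so 3023 − 1538 = 1485 annual layers formed after it.
Counting back 1485 years from 2022 CE places the dust horizon in 2022 − 1485 = 537 CE.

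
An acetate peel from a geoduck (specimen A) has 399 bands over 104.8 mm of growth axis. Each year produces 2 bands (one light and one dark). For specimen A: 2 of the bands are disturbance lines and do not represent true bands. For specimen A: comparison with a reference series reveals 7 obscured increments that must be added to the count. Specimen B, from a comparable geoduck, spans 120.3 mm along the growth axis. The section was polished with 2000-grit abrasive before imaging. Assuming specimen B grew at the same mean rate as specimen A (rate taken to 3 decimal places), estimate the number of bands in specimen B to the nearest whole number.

Specimen A: correcting the raw count gives 399 − 2 + 7 = 404 true bands.
Specimen A: 404 bands at 2 per year is 404 / 2 = 202 years.
A: Extension rate ≈ 104.8 / 202 = 0.519 mm/yr.
B spans 120.3 / 0.519 = 231.79 years; at 2 bands per year that is 231.79 × 2 ≈ 464 bands.

464 bands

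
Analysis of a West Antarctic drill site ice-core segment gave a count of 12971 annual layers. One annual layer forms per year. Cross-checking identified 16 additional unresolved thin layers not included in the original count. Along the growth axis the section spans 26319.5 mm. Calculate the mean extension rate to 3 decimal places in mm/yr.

2.027 mm/yr

Correcting the raw count gives 12971 + 16 = 12987 true annual layers.
Extension rate ≈ 26319.5 / 12987 = 2.027 mm/yr.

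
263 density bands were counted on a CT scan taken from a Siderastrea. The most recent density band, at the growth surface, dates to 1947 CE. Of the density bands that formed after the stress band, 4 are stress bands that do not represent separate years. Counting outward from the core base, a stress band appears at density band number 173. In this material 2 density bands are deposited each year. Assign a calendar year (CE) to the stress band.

1904 CE

Between density band 173 and the growth surface there are 263 − 173 = 90 density bands.
90 − 4 false = 86 true density bands after the stress band.
With 2 density bands per year, 86 / 2 = 43 years.
The density band at the growth surface is 1947 CE, so the stress band dates to 1947 − 43 = 1904 CE.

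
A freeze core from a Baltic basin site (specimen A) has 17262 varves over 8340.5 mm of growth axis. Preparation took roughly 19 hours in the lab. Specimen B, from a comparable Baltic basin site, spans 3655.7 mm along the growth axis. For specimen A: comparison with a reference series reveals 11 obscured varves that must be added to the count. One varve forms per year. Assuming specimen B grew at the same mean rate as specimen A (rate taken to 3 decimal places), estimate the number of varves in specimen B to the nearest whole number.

Specimen A: adjusted count: 17262 + 11 = 17273 varves.
A: Extension rate ≈ 8340.5 / 17273 = 0.483 mm/year.
B spans 3655.7 / 0.483 = 7568.74 years ≈ 7569 varves.

7569 varves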